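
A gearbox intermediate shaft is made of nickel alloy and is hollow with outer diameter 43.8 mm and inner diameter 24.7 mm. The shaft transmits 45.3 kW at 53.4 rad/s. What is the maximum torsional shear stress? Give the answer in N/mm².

57.2 N/mm²

ω = 53.4 rad/s, so T = P/ω = 45.3×10³ / 53.40 = 848.3 N·m.
J = π(d_o⁴ − d_i⁴)/32 = π(0.0438⁴ − 0.0247⁴)/32 = 3.248×10^-7 m⁴.
τ_max = T·r/J = 848.3 × 0.0219 / 3.248×10^-7 = 5.720×10^7 Pa.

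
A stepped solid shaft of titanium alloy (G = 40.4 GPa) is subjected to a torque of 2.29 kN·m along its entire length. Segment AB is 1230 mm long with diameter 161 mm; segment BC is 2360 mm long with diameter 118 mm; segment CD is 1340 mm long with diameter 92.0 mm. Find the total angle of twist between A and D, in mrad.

J_AB = π(0.161)⁴/32 = 6.60×10^-5 m⁴; J_BC = π(0.118)⁴/32 = 1.90×10^-5 m⁴; J_CD = π(0.0920)⁴/32 = 7.03×10^-6 m⁴.
θ = (T/G)·Σ L_i/J_i = (2290/40.4×10⁹)·(1.23/6.60×10^-5 + 2.36/1.90×10^-5 + 1.34/7.03×10^-6) = 0.01888 rad.

18.9 mrad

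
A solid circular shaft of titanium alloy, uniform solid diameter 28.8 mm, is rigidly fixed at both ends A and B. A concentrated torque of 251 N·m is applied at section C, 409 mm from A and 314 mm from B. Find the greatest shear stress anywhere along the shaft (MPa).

With uniform GJ and both ends fixed, compatibility θ_AC = θ_CB gives T_A·a = T_B·b, together with T_A + T_B = T₀.
T_A = T₀·b/(a+b) = 251.0·314/723.0 = 109.0 N·m; T_B = 142.0 N·m.
τ in each portion: τ_AC = 2.32×10^7 Pa, τ_CB = 3.03×10^7 Pa; maximum is in CB.
τ_max = T_CB·r/J = 142.0·0.0144/6.75×10^-8 = 3.027×10^7 Pa.

30.3 MPa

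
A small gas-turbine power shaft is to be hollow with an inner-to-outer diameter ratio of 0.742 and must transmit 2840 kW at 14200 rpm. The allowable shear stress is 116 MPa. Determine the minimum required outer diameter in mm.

49.4 mm

ω = 2π·14200/60 = 1487 rad/s, so T = P/ω = 2840×10³ / 1487 = 1910 N·m.
For a hollow shaft with d_i/d_o = 0.742: τ_max = 16T/(π d_o³ (1−k⁴)), so d_o = [16T/(π τ_allow (1−k⁴))]^(1/3) = [16·1910/(π·1.16×10^8·0.6969)]^(1/3) = 0.04937 m.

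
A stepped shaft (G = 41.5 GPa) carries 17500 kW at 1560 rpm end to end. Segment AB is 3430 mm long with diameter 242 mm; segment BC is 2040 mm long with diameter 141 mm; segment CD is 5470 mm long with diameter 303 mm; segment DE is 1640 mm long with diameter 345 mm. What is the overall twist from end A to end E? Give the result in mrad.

ω = 2π·1560/60 = 163.4 rad/s, so T = P/ω = 17500×10³ / 163.4 = 107100 N·m.
J_AB = π(0.242)⁴/32 = 3.37×10^-4 m⁴; J_BC = π(0.141)⁴/32 = 3.88×10^-5 m⁴; J_CD = π(0.303)⁴/32 = 8.28×10^-4 m⁴; J_DE = π(0.345)⁴/32 = 1.39×10^-3 m⁴.
θ = (T/G)·Σ L_i/J_i = (107100/41.5×10⁹)·(3.43/3.37×10^-4 + 2.04/3.88×10^-5 + 5.47/8.28×10^-4 + 1.64/1.39×10^-3) = 0.1821 rad.

182 mrad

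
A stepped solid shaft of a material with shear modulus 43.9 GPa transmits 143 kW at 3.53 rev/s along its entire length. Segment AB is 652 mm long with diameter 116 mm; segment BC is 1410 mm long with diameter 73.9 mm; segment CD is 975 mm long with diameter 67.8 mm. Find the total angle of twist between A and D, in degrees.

8.32°

ω = 2π·3.53 = 22.18 rad/s, so T = P/ω = 143×10³ / 22.18 = 6447 N·m.
J_AB = π(0.116)⁴/32 = 1.78×10^-5 m⁴; J_BC = π(0.0739)⁴/32 = 2.93×10^-6 m⁴; J_CD = π(0.0678)⁴/32 = 2.07×10^-6 m⁴.
θ = (T/G)·Σ L_i/J_i = (6447/43.9×10⁹)·(0.652/1.78×10^-5 + 1.41/2.93×10^-6 + 0.975/2.07×10^-6) = 0.1451 rad.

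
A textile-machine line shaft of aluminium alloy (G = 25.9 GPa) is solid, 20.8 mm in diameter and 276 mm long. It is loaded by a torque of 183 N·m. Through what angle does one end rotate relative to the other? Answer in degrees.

6.08°

J = πd⁴/32 = π(0.0208)⁴/32 = 1.838×10^-8 m⁴.
θ = T·L/(G·J) = 183.0 × 0.276 / (25.9×10⁹ × 1.838×10^-8) = 0.1061 rad.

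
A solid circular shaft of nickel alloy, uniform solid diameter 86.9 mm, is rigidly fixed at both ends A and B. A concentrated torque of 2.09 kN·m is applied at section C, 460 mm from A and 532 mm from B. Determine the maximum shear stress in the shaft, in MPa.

8.70 MPa

With uniform GJ and both ends fixed, compatibility θ_AC = θ_CB gives T_A·a = T_B·b, together with T_A + T_B = T₀.
T_A = T₀·b/(a+b) = 2090·532/992.0 = 1121 N·m; T_B = 969.2 N·m.
τ in each portion: τ_AC = 8.70×10^6 Pa, τ_CB = 7.52×10^6 Pa; maximum is in AC.
τ_max = T_AC·r/J = 1121·0.0435/5.60×10^-6 = 8.699×10^6 Pa.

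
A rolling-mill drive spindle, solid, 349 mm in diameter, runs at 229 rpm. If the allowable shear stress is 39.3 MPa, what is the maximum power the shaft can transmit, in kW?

7870 kW

J = πd⁴/32 = π(0.349)⁴/32 = 1.456×10^-3 m⁴.
T_max = τ_allow·J/r = 3.93×10^7 × 1.456×10^-3 / 0.174 = 328000 N·m.
ω = 2π·229/60 = 23.98 rad/s, so P_max = T_max·ω = 7.866×10^6 W.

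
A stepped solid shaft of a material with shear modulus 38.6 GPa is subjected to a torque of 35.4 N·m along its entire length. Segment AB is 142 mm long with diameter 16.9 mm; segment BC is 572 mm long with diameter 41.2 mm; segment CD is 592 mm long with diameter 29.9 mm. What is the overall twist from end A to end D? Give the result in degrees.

J_AB = π(0.0169)⁴/32 = 8.01×10^-9 m⁴; J_BC = π(0.0412)⁴/32 = 2.83×10^-7 m⁴; J_CD = π(0.0299)⁴/32 = 7.85×10^-8 m⁴.
θ = (T/G)·Σ L_i/J_i = (35.40/38.6×10⁹)·(0.142/8.01×10^-9 + 0.572/2.83×10^-7 + 0.592/7.85×10^-8) = 0.02504 rad.

1.43°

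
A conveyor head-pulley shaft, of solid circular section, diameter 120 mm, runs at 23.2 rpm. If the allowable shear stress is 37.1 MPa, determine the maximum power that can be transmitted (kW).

J = πd⁴/32 = π(0.120)⁴/32 = 2.036×10^-5 m⁴.
T_max = τ_allow·J/r = 3.71×10^7 × 2.036×10^-5 / 0.0600 = 12590 N·m.
ω = 2π·23.2/60 = 2.429 rad/s, so P_max = T_max·ω = 3.058×10^4 W.

30.6 kW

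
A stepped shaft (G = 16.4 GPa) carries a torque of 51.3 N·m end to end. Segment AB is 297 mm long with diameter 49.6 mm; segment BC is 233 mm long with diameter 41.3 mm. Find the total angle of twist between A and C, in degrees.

J_AB = π(0.0496)⁴/32 = 5.94×10^-7 m⁴; J_BC = π(0.0413)⁴/32 = 2.86×10^-7 m⁴.
θ = (T/G)·Σ L_i/J_i = (51.30/16.4×10⁹)·(0.297/5.94×10^-7 + 0.233/2.86×10^-7) = 4.115×10^-3 rad.

0.236°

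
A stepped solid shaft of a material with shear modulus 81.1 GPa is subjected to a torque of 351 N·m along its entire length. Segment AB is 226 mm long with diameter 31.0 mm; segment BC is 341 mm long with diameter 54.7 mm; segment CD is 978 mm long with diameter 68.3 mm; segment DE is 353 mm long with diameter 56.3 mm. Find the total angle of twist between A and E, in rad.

J_AB = π(0.0310)⁴/32 = 9.07×10^-8 m⁴; J_BC = π(0.0547)⁴/32 = 8.79×10^-7 m⁴; J_CD = π(0.0683)⁴/32 = 2.14×10^-6 m⁴; J_DE = π(0.0563)⁴/32 = 9.86×10^-7 m⁴.
θ = (T/G)·Σ L_i/J_i = (351.0/81.1×10⁹)·(0.226/9.07×10^-8 + 0.341/8.79×10^-7 + 0.978/2.14×10^-6 + 0.353/9.86×10^-7) = 0.01600 rad.

0.0160 rad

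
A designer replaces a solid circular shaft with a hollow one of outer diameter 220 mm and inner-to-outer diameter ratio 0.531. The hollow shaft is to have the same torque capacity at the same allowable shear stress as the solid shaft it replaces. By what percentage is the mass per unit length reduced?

24.1 %

Equal τ_max and T ⇒ the solid shaft needs d_s³ = d_o³(1−k⁴), so d_s = 220·(1−0.531⁴)^(1/3) = 214.0 mm.
Area ratio A_h/A_s = d_o²(1−k²)/d_s² = (1−k²)/(1−k⁴)^(2/3) = 0.7588.
Mass saving = 1 − 0.7588 = 24.1 %.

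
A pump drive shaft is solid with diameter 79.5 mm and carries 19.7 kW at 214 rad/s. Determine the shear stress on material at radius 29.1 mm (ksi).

ω = 214 rad/s, so T = P/ω = 19.7×10³ / 214.0 = 92.06 N·m.
J = πd⁴/32 = π(0.0795)⁴/32 = 3.922×10^-6 m⁴.
Shear stress varies linearly with radius: τ = T·r/J = 92.06 × 0.0291 / 3.922×10^-6 = 6.831×10^5 Pa.

0.0991 ksi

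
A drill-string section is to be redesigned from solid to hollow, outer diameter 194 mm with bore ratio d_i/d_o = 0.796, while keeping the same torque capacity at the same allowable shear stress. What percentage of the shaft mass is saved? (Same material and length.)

Equal τ_max and T ⇒ the solid shaft needs d_s³ = d_o³(1−k⁴), so d_s = 194·(1−0.796⁴)^(1/3) = 163.5 mm.
Area ratio A_h/A_s = d_o²(1−k²)/d_s² = (1−k²)/(1−k⁴)^(2/3) = 0.5159.
Mass saving = 1 − 0.5159 = 48.4 %.

48.4 %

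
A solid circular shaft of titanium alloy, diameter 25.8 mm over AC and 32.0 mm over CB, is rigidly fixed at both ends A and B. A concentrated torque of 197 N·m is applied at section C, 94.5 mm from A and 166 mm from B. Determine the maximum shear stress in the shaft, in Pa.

Compatibility: T_A·a/J_AC = T_B·b/J_CB with T_A + T_B = T₀.
J_AC = 4.35×10^-8 m⁴, J_CB = 1.03×10^-7 m⁴, so T_A = T₀·(J_AC/a)/((J_AC/a)+(J_CB/b)) = 83.93 N·m, T_B = 113.1 N·m.
τ in each portion: τ_AC = 2.49×10^7 Pa, τ_CB = 1.76×10^7 Pa; maximum is in AC.
τ_max = T_AC·r/J = 83.93·0.0129/4.35×10^-8 = 2.489×10^7 Pa.

2.49e7 Pa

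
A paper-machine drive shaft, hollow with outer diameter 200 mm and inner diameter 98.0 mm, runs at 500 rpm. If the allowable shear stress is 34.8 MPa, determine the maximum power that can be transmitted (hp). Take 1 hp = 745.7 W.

J = π(d_o⁴ − d_i⁴)/32 = π(0.200⁴ − 0.0980⁴)/32 = 1.480×10^-4 m⁴.
T_max = τ_allow·J/r = 3.48×10^7 × 1.480×10^-4 / 0.100 = 51510 N·m.
ω = 2π·500/60 = 52.36 rad/s, so P_max = T_max·ω = 2.697×10^6 W.

3620 hp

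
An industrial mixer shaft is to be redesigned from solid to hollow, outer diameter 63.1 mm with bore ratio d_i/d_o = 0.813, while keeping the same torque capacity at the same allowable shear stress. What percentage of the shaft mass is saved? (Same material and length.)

Equal τ_max and T ⇒ the solid shaft needs d_s³ = d_o³(1−k⁴), so d_s = 63.1·(1−0.813⁴)^(1/3) = 52.11 mm.
Area ratio A_h/A_s = d_o²(1−k²)/d_s² = (1−k²)/(1−k⁴)^(2/3) = 0.4972.
Mass saving = 1 − 0.4972 = 50.3 %.

50.3 %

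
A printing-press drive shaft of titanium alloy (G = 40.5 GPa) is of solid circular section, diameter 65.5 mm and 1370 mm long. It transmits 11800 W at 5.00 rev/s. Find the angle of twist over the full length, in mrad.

7.03 mrad

ω = 2π·5.00 = 31.42 rad/s, so T = P/ω = 11800 / 31.42 = 375.6 N·m.
J = πd⁴/32 = π(0.0655)⁴/32 = 1.807×10^-6 m⁴.
θ = T·L/(G·J) = 375.6 × 1.37 / (40.5×10⁹ × 1.807×10^-6) = 7.031×10^-3 rad.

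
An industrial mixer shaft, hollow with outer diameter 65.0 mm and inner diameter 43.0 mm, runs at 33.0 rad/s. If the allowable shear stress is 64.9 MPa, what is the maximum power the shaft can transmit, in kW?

J = π(d_o⁴ − d_i⁴)/32 = π(0.0650⁴ − 0.0430⁴)/32 = 1.417×10^-6 m⁴.
T_max = τ_allow·J/r = 6.49×10^7 × 1.417×10^-6 / 0.0325 = 2829 N·m.
ω = 33.0 rad/s, so P_max = T_max·ω = 9.337×10^4 W.

93.4 kW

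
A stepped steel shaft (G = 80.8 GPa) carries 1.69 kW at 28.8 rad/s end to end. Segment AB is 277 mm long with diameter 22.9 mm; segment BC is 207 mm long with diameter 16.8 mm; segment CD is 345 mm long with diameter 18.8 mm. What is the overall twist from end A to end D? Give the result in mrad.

47.1 mrad

ω = 28.8 rad/s, so T = P/ω = 1.69×10³ / 28.80 = 58.68 N·m.
J_AB = π(0.0229)⁴/32 = 2.70×10^-8 m⁴; J_BC = π(0.0168)⁴/32 = 7.82×10^-9 m⁴; J_CD = π(0.0188)⁴/32 = 1.23×10^-8 m⁴.
θ = (T/G)·Σ L_i/J_i = (58.68/80.8×10⁹)·(0.277/2.70×10^-8 + 0.207/7.82×10^-9 + 0.345/1.23×10^-8) = 0.04710 rad.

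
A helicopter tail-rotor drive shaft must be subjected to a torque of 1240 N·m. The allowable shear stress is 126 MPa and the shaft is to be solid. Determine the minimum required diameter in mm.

36.9 mm

For a solid shaft τ_max = 16T/(πd³), so d = (16T/(π τ_allow))^(1/3) = (16·1240/(π·1.26×10^8))^(1/3) = 0.03687 m.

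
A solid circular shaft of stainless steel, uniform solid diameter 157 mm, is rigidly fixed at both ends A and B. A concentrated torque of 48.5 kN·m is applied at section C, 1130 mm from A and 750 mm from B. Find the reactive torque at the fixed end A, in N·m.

19300 N·m

With uniform GJ and both ends fixed, compatibility θ_AC = θ_CB gives T_A·a = T_B·b, together with T_A + T_B = T₀.
T_A = T₀·b/(a+b) = 48500·750/1880 = 19350 N·m; T_B = 29150 N·m.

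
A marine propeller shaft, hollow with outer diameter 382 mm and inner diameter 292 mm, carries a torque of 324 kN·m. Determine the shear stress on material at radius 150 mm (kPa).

J = π(d_o⁴ − d_i⁴)/32 = π(0.382⁴ − 0.292⁴)/32 = 1.377×10^-3 m⁴.
Shear stress varies linearly with radius: τ = T·r/J = 324000 × 0.150 / 1.377×10^-3 = 3.530×10^7 Pa.

35300 kPa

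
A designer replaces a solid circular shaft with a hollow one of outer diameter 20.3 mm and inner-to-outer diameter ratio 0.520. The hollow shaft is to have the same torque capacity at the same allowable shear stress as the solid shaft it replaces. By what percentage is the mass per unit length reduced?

Equal τ_max and T ⇒ the solid shaft needs d_s³ = d_o³(1−k⁴), so d_s = 20.3·(1−0.520⁴)^(1/3) = 19.79 mm.
Area ratio A_h/A_s = d_o²(1−k²)/d_s² = (1−k²)/(1−k⁴)^(2/3) = 0.7675.
Mass saving = 1 − 0.7675 = 23.3 %.

23.3 %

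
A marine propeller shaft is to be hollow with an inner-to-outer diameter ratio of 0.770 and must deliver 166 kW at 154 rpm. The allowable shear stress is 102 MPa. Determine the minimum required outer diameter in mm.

92.5 mm

ω = 2π·154/60 = 16.13 rad/s, so T = P/ω = 166×10³ / 16.13 = 10290 N·m.
For a hollow shaft with d_i/d_o = 0.770: τ_max = 16T/(π d_o³ (1−k⁴)), so d_o = [16T/(π τ_allow (1−k⁴))]^(1/3) = [16·10290/(π·1.02×10^8·0.6485)]^(1/3) = 0.09254 m.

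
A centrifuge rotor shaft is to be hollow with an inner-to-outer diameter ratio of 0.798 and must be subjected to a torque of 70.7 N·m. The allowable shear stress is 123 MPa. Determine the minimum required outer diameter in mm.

For a hollow shaft with d_i/d_o = 0.798: τ_max = 16T/(π d_o³ (1−k⁴)), so d_o = [16T/(π τ_allow (1−k⁴))]^(1/3) = [16·70.70/(π·1.23×10^8·0.5945)]^(1/3) = 0.01701 m.

17.0 mm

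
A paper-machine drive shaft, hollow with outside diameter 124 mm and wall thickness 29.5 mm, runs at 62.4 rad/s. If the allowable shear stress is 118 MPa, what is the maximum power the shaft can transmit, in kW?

2550 kW

J = π(d_o⁴ − d_i⁴)/32 = π(0.124⁴ − 0.0650⁴)/32 = 2.146×10^-5 m⁴.
T_max = τ_allow·J/r = 1.18×10^8 × 2.146×10^-5 / 0.0620 = 40840 N·m.
ω = 62.4 rad/s, so P_max = T_max·ω = 2.548×10^6 W.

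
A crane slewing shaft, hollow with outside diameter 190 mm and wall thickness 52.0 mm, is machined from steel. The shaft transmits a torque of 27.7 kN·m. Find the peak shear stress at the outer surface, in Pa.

2.15e7 Pa

J = π(d_o⁴ − d_i⁴)/32 = π(0.190⁴ − 0.0860⁴)/32 = 1.226×10^-4 m⁴.
τ_max = T·r/J = 27700 × 0.0950 / 1.226×10^-4 = 2.147×10^7 Pa.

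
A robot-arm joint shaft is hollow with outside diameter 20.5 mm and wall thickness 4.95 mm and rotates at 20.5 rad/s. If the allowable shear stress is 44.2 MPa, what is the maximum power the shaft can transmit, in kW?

1.42 kW

J = π(d_o⁴ − d_i⁴)/32 = π(0.0205⁴ − 0.0106⁴)/32 = 1.610×10^-8 m⁴.
T_max = τ_allow·J/r = 4.42×10^7 × 1.610×10^-8 / 0.0103 = 69.42 N·m.
ω = 20.5 rad/s, so P_max = T_max·ω = 1423 W.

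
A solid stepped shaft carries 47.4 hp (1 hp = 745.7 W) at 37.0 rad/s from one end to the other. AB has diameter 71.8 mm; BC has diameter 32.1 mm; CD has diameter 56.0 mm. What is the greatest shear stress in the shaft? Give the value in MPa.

147 MPa

ω = 37.0 rad/s, so T = P/ω = 47.4×745.7 / 37.00 = 955.3 N·m.
Under the same torque, τ_max = 16T/(πd³) is largest where d is smallest — segment BC (d = 32.1 mm).
τ_max = 16·955.3/(π·(0.0321)³) = 1.471×10^8 Pa.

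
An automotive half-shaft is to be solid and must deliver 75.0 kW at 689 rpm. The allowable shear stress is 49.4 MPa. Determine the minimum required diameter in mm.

ω = 2π·689/60 = 72.15 rad/s, so T = P/ω = 75.0×10³ / 72.15 = 1039 N·m.
For a solid shaft τ_max = 16T/(πd³), so d = (16T/(π τ_allow))^(1/3) = (16·1039/(π·4.94×10^7))^(1/3) = 0.04750 m.

47.5 mm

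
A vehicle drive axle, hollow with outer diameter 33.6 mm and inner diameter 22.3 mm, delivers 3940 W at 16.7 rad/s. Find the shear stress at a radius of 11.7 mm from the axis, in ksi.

ω = 16.7 rad/s, so T = P/ω = 3940 / 16.70 = 235.9 N·m.
J = π(d_o⁴ − d_i⁴)/32 = π(0.0336⁴ − 0.0223⁴)/32 = 1.009×10^-7 m⁴.
Shear stress varies linearly with radius: τ = T·r/J = 235.9 × 0.0117 / 1.009×10^-7 = 2.737×10^7 Pa.

3.97 ksi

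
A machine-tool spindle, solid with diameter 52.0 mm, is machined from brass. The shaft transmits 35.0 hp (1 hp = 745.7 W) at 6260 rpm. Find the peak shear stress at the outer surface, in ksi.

ω = 2π·6260/60 = 655.5 rad/s, so T = P/ω = 35.0×745.7 / 655.5 = 39.81 N·m.
J = πd⁴/32 = π(0.0520)⁴/32 = 7.178×10^-7 m⁴.
τ_max = T·r/J = 39.81 × 0.0260 / 7.178×10^-7 = 1.442×10^6 Pa.

0.209 ksi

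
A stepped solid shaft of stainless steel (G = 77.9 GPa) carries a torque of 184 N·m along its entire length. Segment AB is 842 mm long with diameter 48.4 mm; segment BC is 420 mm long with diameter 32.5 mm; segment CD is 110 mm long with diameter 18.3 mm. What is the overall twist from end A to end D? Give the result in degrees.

J_AB = π(0.0484)⁴/32 = 5.39×10^-7 m⁴; J_BC = π(0.0325)⁴/32 = 1.10×10^-7 m⁴; J_CD = π(0.0183)⁴/32 = 1.10×10^-8 m⁴.
θ = (T/G)·Σ L_i/J_i = (184.0/77.9×10⁹)·(0.842/5.39×10^-7 + 0.420/1.10×10^-7 + 0.110/1.10×10^-8) = 0.03635 rad.

2.08°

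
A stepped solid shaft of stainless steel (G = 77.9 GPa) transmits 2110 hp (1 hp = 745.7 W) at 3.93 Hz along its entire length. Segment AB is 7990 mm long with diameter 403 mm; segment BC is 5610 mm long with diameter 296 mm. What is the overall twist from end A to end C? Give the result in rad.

ω = 2π·3.93 = 24.69 rad/s, so T = P/ω = 2110×745.7 / 24.69 = 63720 N·m.
J_AB = π(0.403)⁴/32 = 2.59×10^-3 m⁴; J_BC = π(0.296)⁴/32 = 7.54×10^-4 m⁴.
θ = (T/G)·Σ L_i/J_i = (63720/77.9×10⁹)·(7.99/2.59×10^-3 + 5.61/7.54×10^-4) = 8.613×10^-3 rad.

0.00861 rad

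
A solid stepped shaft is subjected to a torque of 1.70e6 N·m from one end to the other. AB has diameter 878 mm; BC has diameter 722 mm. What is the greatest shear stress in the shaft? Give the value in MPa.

23.0 MPa

Under the same torque, τ_max = 16T/(πd³) is largest where d is smallest — segment BC (d = 722 mm).
τ_max = 16·1.700e6/(π·(0.722)³) = 2.300×10^7 Pa.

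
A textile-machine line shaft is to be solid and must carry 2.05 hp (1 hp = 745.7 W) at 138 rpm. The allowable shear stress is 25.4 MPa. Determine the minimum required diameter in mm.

ω = 2π·138/60 = 14.45 rad/s, so T = P/ω = 2.05×745.7 / 14.45 = 105.8 N·m.
For a solid shaft τ_max = 16T/(πd³), so d = (16T/(π τ_allow))^(1/3) = (16·105.8/(π·2.54×10^7))^(1/3) = 0.02768 m.

27.7 mm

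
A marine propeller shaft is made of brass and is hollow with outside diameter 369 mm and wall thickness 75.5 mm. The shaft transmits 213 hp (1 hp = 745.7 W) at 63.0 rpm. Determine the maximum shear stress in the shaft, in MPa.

2.78 MPa

ω = 2π·63.0/60 = 6.597 rad/s, so T = P/ω = 213×745.7 / 6.597 = 24080 N·m.
J = π(d_o⁴ − d_i⁴)/32 = π(0.369⁴ − 0.218⁴)/32 = 1.598×10^-3 m⁴.
τ_max = T·r/J = 24080 × 0.184 / 1.598×10^-3 = 2.779×10^6 Pa.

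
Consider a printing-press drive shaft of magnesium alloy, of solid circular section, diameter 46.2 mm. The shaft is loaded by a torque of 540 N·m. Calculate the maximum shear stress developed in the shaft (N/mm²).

J = πd⁴/32 = π(0.0462)⁴/32 = 4.473×10^-7 m⁴.
τ_max = T·r/J = 540.0 × 0.0231 / 4.473×10^-7 = 2.789×10^7 Pa.

27.9 N/mm²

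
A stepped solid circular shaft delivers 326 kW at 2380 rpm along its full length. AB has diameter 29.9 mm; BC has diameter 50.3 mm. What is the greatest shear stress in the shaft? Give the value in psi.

36100 psi

ω = 2π·2380/60 = 249.2 rad/s, so T = P/ω = 326×10³ / 249.2 = 1308 N·m.
Under the same torque, τ_max = 16T/(πd³) is largest where d is smallest — segment AB (d = 29.9 mm).
τ_max = 16·1308/(π·(0.0299)³) = 2.492×10^8 Pa.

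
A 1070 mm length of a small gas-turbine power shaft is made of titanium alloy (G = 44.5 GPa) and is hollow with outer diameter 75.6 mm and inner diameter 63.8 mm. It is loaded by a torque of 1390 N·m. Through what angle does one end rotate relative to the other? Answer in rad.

J = π(d_o⁴ − d_i⁴)/32 = π(0.0756⁴ − 0.0638⁴)/32 = 1.580×10^-6 m⁴.
θ = T·L/(G·J) = 1390 × 1.07 / (44.5×10⁹ × 1.580×10^-6) = 0.02115 rad.

0.0211 rad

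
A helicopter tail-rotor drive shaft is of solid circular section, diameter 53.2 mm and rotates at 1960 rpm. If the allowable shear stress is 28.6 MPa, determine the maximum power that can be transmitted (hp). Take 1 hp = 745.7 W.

233 hp

J = πd⁴/32 = π(0.0532)⁴/32 = 7.864×10^-7 m⁴.
T_max = τ_allow·J/r = 2.86×10^7 × 7.864×10^-7 / 0.0266 = 845.5 N·m.
ω = 2π·1960/60 = 205.3 rad/s, so P_max = T_max·ω = 1.735×10^5 W.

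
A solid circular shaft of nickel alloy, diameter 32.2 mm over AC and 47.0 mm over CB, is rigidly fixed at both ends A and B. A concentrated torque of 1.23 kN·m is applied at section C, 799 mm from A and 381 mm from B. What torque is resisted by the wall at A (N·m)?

117 N·m

Compatibility: T_A·a/J_AC = T_B·b/J_CB with T_A + T_B = T₀.
J_AC = 1.06×10^-7 m⁴, J_CB = 4.79×10^-7 m⁴, so T_A = T₀·(J_AC/a)/((J_AC/a)+(J_CB/b)) = 116.9 N·m, T_B = 1113 N·m.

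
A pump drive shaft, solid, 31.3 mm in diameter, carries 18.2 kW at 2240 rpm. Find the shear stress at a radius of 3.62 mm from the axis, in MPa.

ω = 2π·2240/60 = 234.6 rad/s, so T = P/ω = 18.2×10³ / 234.6 = 77.59 N·m.
J = πd⁴/32 = π(0.0313)⁴/32 = 9.423×10^-8 m⁴.
Shear stress varies linearly with radius: τ = T·r/J = 77.59 × 0.00362 / 9.423×10^-8 = 2.981×10^6 Pa.

2.98 MPa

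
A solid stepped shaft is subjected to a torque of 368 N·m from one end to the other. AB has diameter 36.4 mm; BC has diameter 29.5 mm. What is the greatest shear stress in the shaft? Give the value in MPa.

73.0 MPa

Under the same torque, τ_max = 16T/(πd³) is largest where d is smallest — segment BC (d = 29.5 mm).
τ_max = 16·368.0/(π·(0.0295)³) = 7.300×10^7 Pa.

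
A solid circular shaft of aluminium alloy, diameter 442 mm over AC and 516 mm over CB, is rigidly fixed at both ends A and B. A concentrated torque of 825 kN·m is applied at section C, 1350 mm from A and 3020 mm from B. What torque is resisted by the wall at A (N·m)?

Compatibility: T_A·a/J_AC = T_B·b/J_CB with T_A + T_B = T₀.
J_AC = 3.75×10^-3 m⁴, J_CB = 6.96×10^-3 m⁴, so T_A = T₀·(J_AC/a)/((J_AC/a)+(J_CB/b)) = 450700 N·m, T_B = 374300 N·m.

451000 N·m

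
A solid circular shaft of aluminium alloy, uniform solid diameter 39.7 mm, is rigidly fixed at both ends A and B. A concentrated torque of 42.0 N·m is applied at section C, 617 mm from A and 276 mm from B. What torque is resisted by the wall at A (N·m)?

With uniform GJ and both ends fixed, compatibility θ_AC = θ_CB gives T_A·a = T_B·b, together with T_A + T_B = T₀.
T_A = T₀·b/(a+b) = 42.00·276/893.0 = 12.98 N·m; T_B = 29.02 N·m.

13.0 N·m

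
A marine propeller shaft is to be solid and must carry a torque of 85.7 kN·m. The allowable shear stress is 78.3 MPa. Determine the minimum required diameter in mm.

For a solid shaft τ_max = 16T/(πd³), so d = (16T/(π τ_allow))^(1/3) = (16·85700/(π·7.83×10^7))^(1/3) = 0.1773 m.

177 mm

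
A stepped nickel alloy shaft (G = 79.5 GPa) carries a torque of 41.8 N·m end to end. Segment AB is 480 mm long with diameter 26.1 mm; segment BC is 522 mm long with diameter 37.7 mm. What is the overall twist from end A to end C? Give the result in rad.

J_AB = π(0.0261)⁴/32 = 4.56×10^-8 m⁴; J_BC = π(0.0377)⁴/32 = 1.98×10^-7 m⁴.
θ = (T/G)·Σ L_i/J_i = (41.80/79.5×10⁹)·(0.480/4.56×10^-8 + 0.522/1.98×10^-7) = 6.924×10^-3 rad.

0.00692 rad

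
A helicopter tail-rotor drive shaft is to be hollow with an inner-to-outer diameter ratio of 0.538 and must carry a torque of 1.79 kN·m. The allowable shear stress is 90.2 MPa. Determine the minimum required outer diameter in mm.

For a hollow shaft with d_i/d_o = 0.538: τ_max = 16T/(π d_o³ (1−k⁴)), so d_o = [16T/(π τ_allow (1−k⁴))]^(1/3) = [16·1790/(π·9.02×10^7·0.9162)]^(1/3) = 0.04796 m.

48.0 mm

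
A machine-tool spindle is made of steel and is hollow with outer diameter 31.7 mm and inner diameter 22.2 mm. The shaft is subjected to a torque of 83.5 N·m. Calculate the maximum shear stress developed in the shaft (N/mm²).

J = π(d_o⁴ − d_i⁴)/32 = π(0.0317⁴ − 0.0222⁴)/32 = 7.529×10^-8 m⁴.
τ_max = T·r/J = 83.50 × 0.0158 / 7.529×10^-8 = 1.758×10^7 Pa.

17.6 N/mm²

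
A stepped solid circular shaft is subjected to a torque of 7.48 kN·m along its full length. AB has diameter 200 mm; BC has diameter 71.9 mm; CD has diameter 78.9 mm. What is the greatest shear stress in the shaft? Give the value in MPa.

102 MPa

Under the same torque, τ_max = 16T/(πd³) is largest where d is smallest — segment BC (d = 71.9 mm).
τ_max = 16·7480/(π·(0.0719)³) = 1.025×10^8 Pa.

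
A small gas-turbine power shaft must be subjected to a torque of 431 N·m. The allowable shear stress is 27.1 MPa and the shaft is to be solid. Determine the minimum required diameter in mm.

For a solid shaft τ_max = 16T/(πd³), so d = (16T/(π τ_allow))^(1/3) = (16·431.0/(π·2.71×10^7))^(1/3) = 0.04327 m.

43.3 mm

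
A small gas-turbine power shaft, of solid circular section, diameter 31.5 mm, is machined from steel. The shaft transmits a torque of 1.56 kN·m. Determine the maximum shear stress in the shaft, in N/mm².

J = πd⁴/32 = π(0.0315)⁴/32 = 9.666×10^-8 m⁴.
τ_max = T·r/J = 1560 × 0.0158 / 9.666×10^-8 = 2.542×10^8 Pa.

254 N/mm²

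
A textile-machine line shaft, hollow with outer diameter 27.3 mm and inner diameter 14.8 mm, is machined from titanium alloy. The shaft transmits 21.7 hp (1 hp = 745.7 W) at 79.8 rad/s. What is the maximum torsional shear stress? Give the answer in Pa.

ω = 79.8 rad/s, so T = P/ω = 21.7×745.7 / 79.80 = 202.8 N·m.
J = π(d_o⁴ − d_i⁴)/32 = π(0.0273⁴ − 0.0148⁴)/32 = 4.982×10^-8 m⁴.
τ_max = T·r/J = 202.8 × 0.0137 / 4.982×10^-8 = 5.556×10^7 Pa.

5.56e7 Pa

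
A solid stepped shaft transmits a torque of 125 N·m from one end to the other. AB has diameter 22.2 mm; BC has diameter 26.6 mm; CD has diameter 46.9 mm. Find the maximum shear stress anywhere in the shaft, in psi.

Under the same torque, τ_max = 16T/(πd³) is largest where d is smallest — segment AB (d = 22.2 mm).
τ_max = 16·125.0/(π·(0.0222)³) = 5.819×10^7 Pa.

8440 psi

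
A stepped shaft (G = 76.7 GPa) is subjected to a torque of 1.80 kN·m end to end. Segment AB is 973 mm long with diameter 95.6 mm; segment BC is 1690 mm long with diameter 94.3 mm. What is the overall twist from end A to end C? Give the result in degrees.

0.452°

J_AB = π(0.0956)⁴/32 = 8.20×10^-6 m⁴; J_BC = π(0.0943)⁴/32 = 7.76×10^-6 m⁴.
θ = (T/G)·Σ L_i/J_i = (1800/76.7×10⁹)·(0.973/8.20×10^-6 + 1.69/7.76×10^-6) = 7.893×10^-3 rad.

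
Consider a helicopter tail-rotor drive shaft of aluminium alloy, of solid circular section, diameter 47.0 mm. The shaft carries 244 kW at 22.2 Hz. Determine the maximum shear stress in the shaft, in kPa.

85800 kPa

ω = 2π·22.2 = 139.5 rad/s, so T = P/ω = 244×10³ / 139.5 = 1749 N·m.
J = πd⁴/32 = π(0.0470)⁴/32 = 4.791×10^-7 m⁴.
τ_max = T·r/J = 1749 × 0.0235 / 4.791×10^-7 = 8.581×10^7 Pa.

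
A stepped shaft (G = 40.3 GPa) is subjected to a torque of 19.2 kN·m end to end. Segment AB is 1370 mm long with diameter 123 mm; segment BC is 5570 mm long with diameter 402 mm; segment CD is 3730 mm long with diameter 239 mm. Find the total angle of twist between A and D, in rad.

0.0356 rad

J_AB = π(0.123)⁴/32 = 2.25×10^-5 m⁴; J_BC = π(0.402)⁴/32 = 2.56×10^-3 m⁴; J_CD = π(0.239)⁴/32 = 3.20×10^-4 m⁴.
θ = (T/G)·Σ L_i/J_i = (19200/40.3×10⁹)·(1.37/2.25×10^-5 + 5.57/2.56×10^-3 + 3.73/3.20×10^-4) = 0.03563 rad.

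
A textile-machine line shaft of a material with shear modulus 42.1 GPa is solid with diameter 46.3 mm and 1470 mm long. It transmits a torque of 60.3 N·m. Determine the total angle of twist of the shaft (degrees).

0.267°

J = πd⁴/32 = π(0.0463)⁴/32 = 4.512×10^-7 m⁴.
θ = T·L/(G·J) = 60.30 × 1.47 / (42.1×10⁹ × 4.512×10^-7) = 4.667×10^-3 rad.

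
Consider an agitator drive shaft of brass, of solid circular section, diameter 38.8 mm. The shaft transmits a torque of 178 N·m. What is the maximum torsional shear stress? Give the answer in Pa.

J = πd⁴/32 = π(0.0388)⁴/32 = 2.225×10^-7 m⁴.
τ_max = T·r/J = 178.0 × 0.0194 / 2.225×10^-7 = 1.552×10^7 Pa.

1.55e7 Pa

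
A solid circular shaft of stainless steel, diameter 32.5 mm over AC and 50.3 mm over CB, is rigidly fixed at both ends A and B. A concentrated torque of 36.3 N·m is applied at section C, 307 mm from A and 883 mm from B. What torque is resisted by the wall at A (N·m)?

Compatibility: T_A·a/J_AC = T_B·b/J_CB with T_A + T_B = T₀.
J_AC = 1.10×10^-7 m⁴, J_CB = 6.28×10^-7 m⁴, so T_A = T₀·(J_AC/a)/((J_AC/a)+(J_CB/b)) = 12.12 N·m, T_B = 24.18 N·m.

12.1 N·m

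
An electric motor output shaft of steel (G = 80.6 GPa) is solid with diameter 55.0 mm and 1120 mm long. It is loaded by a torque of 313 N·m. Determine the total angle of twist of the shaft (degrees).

J = πd⁴/32 = π(0.0550)⁴/32 = 8.984×10^-7 m⁴.
θ = T·L/(G·J) = 313.0 × 1.12 / (80.6×10⁹ × 8.984×10^-7) = 4.841×10^-3 rad.

0.277°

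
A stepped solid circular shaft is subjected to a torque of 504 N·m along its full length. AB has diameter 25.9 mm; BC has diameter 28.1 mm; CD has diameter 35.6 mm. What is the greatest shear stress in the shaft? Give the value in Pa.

Under the same torque, τ_max = 16T/(πd³) is largest where d is smallest — segment AB (d = 25.9 mm).
τ_max = 16·504.0/(π·(0.0259)³) = 1.477×10^8 Pa.

1.48e8 Pa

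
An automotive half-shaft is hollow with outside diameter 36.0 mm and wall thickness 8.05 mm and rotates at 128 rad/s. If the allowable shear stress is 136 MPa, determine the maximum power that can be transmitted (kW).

J = π(d_o⁴ − d_i⁴)/32 = π(0.0360⁴ − 0.0199⁴)/32 = 1.495×10^-7 m⁴.
T_max = τ_allow·J/r = 1.36×10^8 × 1.495×10^-7 / 0.0180 = 1130 N·m.
ω = 128 rad/s, so P_max = T_max·ω = 1.446×10^5 W.

145 kW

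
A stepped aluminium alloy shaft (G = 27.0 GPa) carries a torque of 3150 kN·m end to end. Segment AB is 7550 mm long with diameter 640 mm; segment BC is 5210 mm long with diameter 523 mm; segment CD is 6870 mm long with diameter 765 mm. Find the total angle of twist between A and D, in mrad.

160 mrad

J_AB = π(0.640)⁴/32 = 0.0165 m⁴; J_BC = π(0.523)⁴/32 = 7.35×10^-3 m⁴; J_CD = π(0.765)⁴/32 = 0.0336 m⁴.
θ = (T/G)·Σ L_i/J_i = (3.150e6/27.0×10⁹)·(7.55/0.0165 + 5.21/7.35×10^-3 + 6.87/0.0336) = 0.1601 rad.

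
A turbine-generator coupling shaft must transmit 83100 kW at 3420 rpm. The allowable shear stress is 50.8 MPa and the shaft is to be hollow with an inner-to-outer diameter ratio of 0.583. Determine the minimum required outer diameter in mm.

297 mm

ω = 2π·3420/60 = 358.1 rad/s, so T = P/ω = 83100×10³ / 358.1 = 232000 N·m.
For a hollow shaft with d_i/d_o = 0.583: τ_max = 16T/(π d_o³ (1−k⁴)), so d_o = [16T/(π τ_allow (1−k⁴))]^(1/3) = [16·232000/(π·5.08×10^7·0.8845)]^(1/3) = 0.2974 m.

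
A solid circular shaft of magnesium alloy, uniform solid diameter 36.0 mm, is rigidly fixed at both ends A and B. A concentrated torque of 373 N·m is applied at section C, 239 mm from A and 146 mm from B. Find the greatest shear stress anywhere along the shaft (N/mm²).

25.3 N/mm²

With uniform GJ and both ends fixed, compatibility θ_AC = θ_CB gives T_A·a = T_B·b, together with T_A + T_B = T₀.
T_A = T₀·b/(a+b) = 373.0·146/385.0 = 141.4 N·m; T_B = 231.6 N·m.
τ in each portion: τ_AC = 1.54×10^7 Pa, τ_CB = 2.53×10^7 Pa; maximum is in CB.
τ_max = T_CB·r/J = 231.6·0.0180/1.65×10^-7 = 2.528×10^7 Pa.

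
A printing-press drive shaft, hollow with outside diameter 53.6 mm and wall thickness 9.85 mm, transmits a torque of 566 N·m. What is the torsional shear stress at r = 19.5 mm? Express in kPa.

16200 kPa

J = π(d_o⁴ − d_i⁴)/32 = π(0.0536⁴ − 0.0339⁴)/32 = 6.807×10^-7 m⁴.
Shear stress varies linearly with radius: τ = T·r/J = 566.0 × 0.0195 / 6.807×10^-7 = 1.621×10^7 Pa.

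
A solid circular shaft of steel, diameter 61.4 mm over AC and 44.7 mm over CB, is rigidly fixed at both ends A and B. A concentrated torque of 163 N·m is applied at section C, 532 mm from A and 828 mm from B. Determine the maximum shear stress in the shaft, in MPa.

Compatibility: T_A·a/J_AC = T_B·b/J_CB with T_A + T_B = T₀.
J_AC = 1.40×10^-6 m⁴, J_CB = 3.92×10^-7 m⁴, so T_A = T₀·(J_AC/a)/((J_AC/a)+(J_CB/b)) = 138.1 N·m, T_B = 24.92 N·m.
τ in each portion: τ_AC = 3.04×10^6 Pa, τ_CB = 1.42×10^6 Pa; maximum is in AC.
τ_max = T_AC·r/J = 138.1·0.0307/1.40×10^-6 = 3.038×10^6 Pa.

3.04 MPa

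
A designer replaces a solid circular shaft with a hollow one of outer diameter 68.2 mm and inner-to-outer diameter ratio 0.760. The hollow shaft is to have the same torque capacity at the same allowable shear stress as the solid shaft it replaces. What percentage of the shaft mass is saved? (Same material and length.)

44.6 %

Equal τ_max and T ⇒ the solid shaft needs d_s³ = d_o³(1−k⁴), so d_s = 68.2·(1−0.760⁴)^(1/3) = 59.57 mm.
Area ratio A_h/A_s = d_o²(1−k²)/d_s² = (1−k²)/(1−k⁴)^(2/3) = 0.5537.
Mass saving = 1 − 0.5537 = 44.6 %.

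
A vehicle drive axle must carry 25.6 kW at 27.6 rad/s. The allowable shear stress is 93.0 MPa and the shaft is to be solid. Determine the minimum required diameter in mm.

ω = 27.6 rad/s, so T = P/ω = 25.6×10³ / 27.60 = 927.5 N·m.
For a solid shaft τ_max = 16T/(πd³), so d = (16T/(π τ_allow))^(1/3) = (16·927.5/(π·9.30×10^7))^(1/3) = 0.03703 m.

37.0 mm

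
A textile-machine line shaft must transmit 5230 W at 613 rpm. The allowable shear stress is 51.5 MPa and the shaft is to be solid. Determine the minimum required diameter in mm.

20.0 mm

ω = 2π·613/60 = 64.19 rad/s, so T = P/ω = 5230 / 64.19 = 81.47 N·m.
For a solid shaft τ_max = 16T/(πd³), so d = (16T/(π τ_allow))^(1/3) = (16·81.47/(π·5.15×10^7))^(1/3) = 0.02005 m.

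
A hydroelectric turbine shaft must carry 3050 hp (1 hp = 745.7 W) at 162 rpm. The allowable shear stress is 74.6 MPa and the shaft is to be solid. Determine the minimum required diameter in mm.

209 mm

ω = 2π·162/60 = 16.96 rad/s, so T = P/ω = 3050×745.7 / 16.96 = 134100 N·m.
For a solid shaft τ_max = 16T/(πd³), so d = (16T/(π τ_allow))^(1/3) = (16·134100/(π·7.46×10^7))^(1/3) = 0.2092 m.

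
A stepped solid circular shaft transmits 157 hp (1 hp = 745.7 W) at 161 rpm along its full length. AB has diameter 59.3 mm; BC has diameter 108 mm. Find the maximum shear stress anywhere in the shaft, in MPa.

ω = 2π·161/60 = 16.86 rad/s, so T = P/ω = 157×745.7 / 16.86 = 6944 N·m.
Under the same torque, τ_max = 16T/(πd³) is largest where d is smallest — segment AB (d = 59.3 mm).
τ_max = 16·6944/(π·(0.0593)³) = 1.696×10^8 Pa.

170 MPa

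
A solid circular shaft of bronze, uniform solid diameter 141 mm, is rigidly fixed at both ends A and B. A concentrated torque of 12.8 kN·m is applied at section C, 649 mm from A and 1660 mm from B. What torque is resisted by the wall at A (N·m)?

With uniform GJ and both ends fixed, compatibility θ_AC = θ_CB gives T_A·a = T_B·b, together with T_A + T_B = T₀.
T_A = T₀·b/(a+b) = 12800·1660/2309 = 9202 N·m; T_B = 3598 N·m.

9200 N·m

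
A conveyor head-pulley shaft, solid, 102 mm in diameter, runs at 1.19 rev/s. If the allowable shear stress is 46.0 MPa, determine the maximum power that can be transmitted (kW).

J = πd⁴/32 = π(0.102)⁴/32 = 1.063×10^-5 m⁴.
T_max = τ_allow·J/r = 4.60×10^7 × 1.063×10^-5 / 0.0510 = 9585 N·m.
ω = 2π·1.19 = 7.477 rad/s, so P_max = T_max·ω = 7.167×10^4 W.

71.7 kW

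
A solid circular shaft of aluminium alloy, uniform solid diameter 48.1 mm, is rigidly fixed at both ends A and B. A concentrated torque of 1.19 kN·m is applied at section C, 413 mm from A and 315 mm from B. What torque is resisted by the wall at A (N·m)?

With uniform GJ and both ends fixed, compatibility θ_AC = θ_CB gives T_A·a = T_B·b, together with T_A + T_B = T₀.
T_A = T₀·b/(a+b) = 1190·315/728.0 = 514.9 N·m; T_B = 675.1 N·m.

515 N·m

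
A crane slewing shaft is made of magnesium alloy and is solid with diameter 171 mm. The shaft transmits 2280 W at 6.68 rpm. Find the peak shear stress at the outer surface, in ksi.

0.481 ksi

ω = 2π·6.68/60 = 0.6995 rad/s, so T = P/ω = 2280 / 0.6995 = 3259 N·m.
J = πd⁴/32 = π(0.171)⁴/32 = 8.394×10^-5 m⁴.
τ_max = T·r/J = 3259 × 0.0855 / 8.394×10^-5 = 3.320×10^6 Pa.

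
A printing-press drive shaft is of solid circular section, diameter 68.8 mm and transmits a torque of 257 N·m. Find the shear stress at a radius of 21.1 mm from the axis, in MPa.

J = πd⁴/32 = π(0.0688)⁴/32 = 2.200×10^-6 m⁴.
Shear stress varies linearly with radius: τ = T·r/J = 257.0 × 0.0211 / 2.200×10^-6 = 2.465×10^6 Pa.

2.47 MPa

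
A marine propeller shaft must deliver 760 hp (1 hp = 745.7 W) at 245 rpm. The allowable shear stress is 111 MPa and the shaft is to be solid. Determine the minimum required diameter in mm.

ω = 2π·245/60 = 25.66 rad/s, so T = P/ω = 760×745.7 / 25.66 = 22090 N·m.
For a solid shaft τ_max = 16T/(πd³), so d = (16T/(π τ_allow))^(1/3) = (16·22090/(π·1.11×10^8))^(1/3) = 0.1004 m.

100 mm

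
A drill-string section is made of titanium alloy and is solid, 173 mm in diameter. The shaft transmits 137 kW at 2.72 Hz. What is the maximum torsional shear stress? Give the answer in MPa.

7.89 MPa

ω = 2π·2.72 = 17.09 rad/s, so T = P/ω = 137×10³ / 17.09 = 8016 N·m.
J = πd⁴/32 = π(0.173)⁴/32 = 8.794×10^-5 m⁴.
τ_max = T·r/J = 8016 × 0.0865 / 8.794×10^-5 = 7.885×10^6 Pa.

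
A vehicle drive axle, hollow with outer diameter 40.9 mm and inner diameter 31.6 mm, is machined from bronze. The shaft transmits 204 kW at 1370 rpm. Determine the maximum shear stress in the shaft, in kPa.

164000 kPa

ω = 2π·1370/60 = 143.5 rad/s, so T = P/ω = 204×10³ / 143.5 = 1422 N·m.
J = π(d_o⁴ − d_i⁴)/32 = π(0.0409⁴ − 0.0316⁴)/32 = 1.768×10^-7 m⁴.
τ_max = T·r/J = 1422 × 0.0204 / 1.768×10^-7 = 1.644×10^8 Pa.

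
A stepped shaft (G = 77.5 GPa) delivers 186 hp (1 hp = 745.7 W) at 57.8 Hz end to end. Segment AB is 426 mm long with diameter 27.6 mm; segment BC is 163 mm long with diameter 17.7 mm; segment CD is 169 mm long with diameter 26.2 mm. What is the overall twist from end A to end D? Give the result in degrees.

7.92°

ω = 2π·57.8 = 363.2 rad/s, so T = P/ω = 186×745.7 / 363.2 = 381.9 N·m.
J_AB = π(0.0276)⁴/32 = 5.70×10^-8 m⁴; J_BC = π(0.0177)⁴/32 = 9.64×10^-9 m⁴; J_CD = π(0.0262)⁴/32 = 4.63×10^-8 m⁴.
θ = (T/G)·Σ L_i/J_i = (381.9/77.5×10⁹)·(0.426/5.70×10^-8 + 0.163/9.64×10^-9 + 0.169/4.63×10^-8) = 0.1382 rad.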